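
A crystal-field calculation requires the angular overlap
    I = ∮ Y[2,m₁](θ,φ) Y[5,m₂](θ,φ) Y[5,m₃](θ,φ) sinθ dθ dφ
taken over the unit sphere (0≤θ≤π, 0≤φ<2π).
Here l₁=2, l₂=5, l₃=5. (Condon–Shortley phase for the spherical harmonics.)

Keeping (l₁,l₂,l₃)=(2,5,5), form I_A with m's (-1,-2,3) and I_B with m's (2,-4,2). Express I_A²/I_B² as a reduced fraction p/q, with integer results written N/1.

l's match ⇒ only the (l;m) 3-j factors differ between A and B.
A: triangle coeff Δ(2,5,5) = 1/38610; Σ_t [1,2]: t=1:−1/2880 t=2:+1/10080 = -1/4032; (3j)²=10/429 [(2 5 5; -1 -2 3)], sign=-1
B: triangle coeff Δ(2,5,5) = 1/38610; Σ_t [0,0]: t=0:+1/20160 = 1/20160; (3j)²=12/715 [(2 5 5; 2 -4 2)], sign=-1
I_A²/I_B² = (10/429)/(12/715) = 25/18

25/18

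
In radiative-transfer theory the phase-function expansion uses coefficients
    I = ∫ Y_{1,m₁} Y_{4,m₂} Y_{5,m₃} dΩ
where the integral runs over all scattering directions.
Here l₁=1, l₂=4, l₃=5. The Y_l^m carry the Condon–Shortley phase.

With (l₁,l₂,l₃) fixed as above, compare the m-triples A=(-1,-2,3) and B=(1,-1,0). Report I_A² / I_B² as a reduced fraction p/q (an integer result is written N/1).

14/5

Same 1,4,5: normalisation and zero-m 3j drop out of the ratio.
A: Δ: 0! 2! 8! / 11! → 1/495; sum: t=0:+1/2880 = 1/2880; 3j²(1 4 5; -1 -2 3) = Δ·Π!·Σ² = 28/495  (sign +1)
B: Δ: 0! 2! 8! / 11! → 1/495; sum: t=0:+1/1440 = 1/1440; 3j²(1 4 5; 1 -1 0) = Δ·Π!·Σ² = 2/99  (sign -1)
I_A²/I_B² = (28/495)/(2/99) = 14/5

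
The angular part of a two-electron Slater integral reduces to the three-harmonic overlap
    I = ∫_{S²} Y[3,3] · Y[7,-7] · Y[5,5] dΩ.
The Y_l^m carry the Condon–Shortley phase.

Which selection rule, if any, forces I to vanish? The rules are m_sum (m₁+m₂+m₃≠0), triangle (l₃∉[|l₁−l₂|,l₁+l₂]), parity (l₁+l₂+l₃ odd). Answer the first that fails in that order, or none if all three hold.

Σmᵢ = 1  ✗
l₃∈[|l₁−l₂|,l₁+l₂]=[4,10], have l₃=5
Σlᵢ = 15 ⇒ odd

m_sum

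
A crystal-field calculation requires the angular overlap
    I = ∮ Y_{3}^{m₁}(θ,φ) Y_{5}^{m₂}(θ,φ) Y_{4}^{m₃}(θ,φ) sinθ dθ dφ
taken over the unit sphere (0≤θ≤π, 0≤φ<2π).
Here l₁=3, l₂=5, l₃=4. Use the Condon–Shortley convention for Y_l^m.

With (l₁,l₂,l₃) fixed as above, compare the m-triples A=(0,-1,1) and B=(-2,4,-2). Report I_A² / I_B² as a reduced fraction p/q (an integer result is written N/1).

361/560

l's match ⇒ only the (l;m) 3-j factors differ between A and B.
A: triangle coeff Δ(3,5,4) = 1/180180; Σ_t [1,3]: t=1:−1/432 t=2:+1/192 t=3:−1/1440 = 19/8640; (3j)²=361/30030 [(3 5 4; 0 -1 1)], sign=-1
B: triangle coeff Δ(3,5,4) = 1/180180; Σ_t [3,4]: t=3:−1/8640 t=4:+1/2880 = 1/4320; (3j)²=8/429 [(3 5 4; -2 4 -2)], sign=+1
I_A²/I_B² = (361/30030)/(8/429) = 361/560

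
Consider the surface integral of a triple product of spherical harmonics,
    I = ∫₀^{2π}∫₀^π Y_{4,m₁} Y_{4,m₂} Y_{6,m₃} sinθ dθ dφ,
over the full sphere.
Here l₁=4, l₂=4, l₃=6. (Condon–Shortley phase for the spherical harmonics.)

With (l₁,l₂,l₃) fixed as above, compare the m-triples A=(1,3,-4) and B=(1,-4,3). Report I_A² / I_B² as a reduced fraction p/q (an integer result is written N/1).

3/80

l's match ⇒ only the (l;m) 3-j factors differ between A and B.
A: triangle coeff Δ(4,4,6) = 1/1261260; Σ_t [1,2]: t=1:−1/34560 t=2:+1/28800 = 1/172800; (3j)²=1/1430 [(4 4 6; 1 3 -4)], sign=+1
B: triangle coeff Δ(4,4,6) = 1/1261260; Σ_t [0,0]: t=0:+1/51840 = 1/51840; (3j)²=8/429 [(4 4 6; 1 -4 3)], sign=-1
I_A²/I_B² = (1/1430)/(8/429) = 3/80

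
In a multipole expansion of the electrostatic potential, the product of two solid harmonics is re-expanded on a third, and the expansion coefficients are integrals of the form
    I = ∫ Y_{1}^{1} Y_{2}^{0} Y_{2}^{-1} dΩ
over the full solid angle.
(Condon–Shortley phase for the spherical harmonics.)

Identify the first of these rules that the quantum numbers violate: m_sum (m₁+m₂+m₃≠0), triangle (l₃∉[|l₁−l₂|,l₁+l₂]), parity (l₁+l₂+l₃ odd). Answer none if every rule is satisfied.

azimuthal sum: 1 + 0 − 1 = 0  ✓
1 ≤ 2 ≤ 3 (triangle on l)  ✓
L = 1 + 2 + 2 = 5 (odd)  ✗

parity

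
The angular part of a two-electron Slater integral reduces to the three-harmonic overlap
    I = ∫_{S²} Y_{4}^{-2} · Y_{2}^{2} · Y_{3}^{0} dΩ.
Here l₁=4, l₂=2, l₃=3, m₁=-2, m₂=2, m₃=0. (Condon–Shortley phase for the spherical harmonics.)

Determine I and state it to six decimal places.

L=9 odd ⇒ parity kills the (l;000) factor ⇒ I = 0

0.000000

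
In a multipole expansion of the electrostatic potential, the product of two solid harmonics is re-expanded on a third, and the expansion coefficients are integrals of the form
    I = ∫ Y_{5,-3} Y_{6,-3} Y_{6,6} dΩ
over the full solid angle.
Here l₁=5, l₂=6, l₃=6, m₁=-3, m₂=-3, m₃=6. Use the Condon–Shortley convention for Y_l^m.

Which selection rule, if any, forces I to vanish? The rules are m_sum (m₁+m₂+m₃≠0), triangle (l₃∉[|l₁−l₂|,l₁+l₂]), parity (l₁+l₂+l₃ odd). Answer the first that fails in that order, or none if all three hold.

parity

Σmᵢ = 0  ✓
l₃∈[|l₁−l₂|,l₁+l₂]=[1,11], have l₃=6  ✓
Σlᵢ = 17 ⇒ odd  ✗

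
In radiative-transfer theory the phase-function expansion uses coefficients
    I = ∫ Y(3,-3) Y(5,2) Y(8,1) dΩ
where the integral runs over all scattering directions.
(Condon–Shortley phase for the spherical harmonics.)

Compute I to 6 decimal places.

m-sum 0 ✓  L=16 even ✓  2≤8≤8 ✓
Π(2lᵢ+1) = 7×11×17 = 1309
triangle coeff Δ(3,5,8) = 1/136136
Σ_t [0,0]: t=0:+1/518400 = 1/518400
(3j)²=56/2431 [(3 5 8; 0 0 0)], sign=+1
Σ_t [0,0]: t=0:+1/21772800 = 1/21772800
(3j)²=3/4862 [(3 5 8; -3 2 1)], sign=-1
⇒ 4πI² = 588/31603
I = (-1)√(588/31603/(4π)) = -0.03847863

-0.038479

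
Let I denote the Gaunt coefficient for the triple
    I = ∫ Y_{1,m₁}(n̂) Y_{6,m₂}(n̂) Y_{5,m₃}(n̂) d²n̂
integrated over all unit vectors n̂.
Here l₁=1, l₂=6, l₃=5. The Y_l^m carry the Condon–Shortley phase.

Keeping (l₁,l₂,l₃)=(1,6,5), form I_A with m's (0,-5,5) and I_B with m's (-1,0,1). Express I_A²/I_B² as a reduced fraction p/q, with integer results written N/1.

Shared (l₁,l₂,l₃)=(1,6,5): N and (l;000)² cancel in I_A²/I_B².
A: Δ = 2!·0!·10!/13! = 1/858; Racah Σ t=1..1: t=1:−1/3628800 = -1/3628800; ⇒ 3j(1 6 5; 0 -5 5)² = 1/78, sgn -1
B: Δ = 2!·0!·10!/13! = 1/858; Racah Σ t=2..2: t=2:+1/34560 = 1/34560; ⇒ 3j(1 6 5; -1 0 1)² = 5/286, sgn +1
I_A²/I_B² = (1/78)/(5/286) = 11/15

11/15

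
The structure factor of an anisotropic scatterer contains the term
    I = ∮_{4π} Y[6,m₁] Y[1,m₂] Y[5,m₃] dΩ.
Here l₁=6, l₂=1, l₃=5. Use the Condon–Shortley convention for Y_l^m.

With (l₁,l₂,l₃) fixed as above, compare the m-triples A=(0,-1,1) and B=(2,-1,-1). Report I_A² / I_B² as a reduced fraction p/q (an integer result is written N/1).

15/28

Shared (l₁,l₂,l₃)=(6,1,5): N and (l;000)² cancel in I_A²/I_B².
A: Δ = 2!·10!·0!/13! = 1/858; Racah Σ t=0..0: t=0:+1/34560 = 1/34560; ⇒ 3j(6 1 5; 0 -1 1)² = 5/286, sgn +1
B: Δ = 2!·10!·0!/13! = 1/858; Racah Σ t=0..0: t=0:+1/34560 = 1/34560; ⇒ 3j(6 1 5; 2 -1 -1)² = 14/429, sgn +1
I_A²/I_B² = (5/286)/(14/429) = 15/28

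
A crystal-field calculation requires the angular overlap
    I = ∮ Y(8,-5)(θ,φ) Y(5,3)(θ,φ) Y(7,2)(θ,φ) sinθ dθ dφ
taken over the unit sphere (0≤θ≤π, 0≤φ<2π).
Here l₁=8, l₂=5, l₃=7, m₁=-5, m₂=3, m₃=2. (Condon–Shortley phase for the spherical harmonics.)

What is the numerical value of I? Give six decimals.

m-sum 0 ✓  L=20 even ✓  3≤7≤13 ✓
Π(2lᵢ+1) = 17×11×15 = 2805
triangle coeff Δ(8,5,7) = 1/814773960
Σ_t [1,5]: t=1:−1/87091200 t=2:+1/4976640 t=3:−1/2073600 t=4:+1/4976640 t=5:−1/87091200 = -1/9676800
(3j)²=360/46189 [(8 5 7; 0 0 0)], sign=+1
Σ_t [4,6]: t=4:+1/418037760 t=5:−1/58060800 t=6:+1/87091200 = -1/298598400
(3j)²=7/3876 [(8 5 7; -5 3 2)], sign=+1
⇒ 4πI² = 3150/79781
I = (+1)√(3150/79781/(4π)) = 0.05605323

0.056053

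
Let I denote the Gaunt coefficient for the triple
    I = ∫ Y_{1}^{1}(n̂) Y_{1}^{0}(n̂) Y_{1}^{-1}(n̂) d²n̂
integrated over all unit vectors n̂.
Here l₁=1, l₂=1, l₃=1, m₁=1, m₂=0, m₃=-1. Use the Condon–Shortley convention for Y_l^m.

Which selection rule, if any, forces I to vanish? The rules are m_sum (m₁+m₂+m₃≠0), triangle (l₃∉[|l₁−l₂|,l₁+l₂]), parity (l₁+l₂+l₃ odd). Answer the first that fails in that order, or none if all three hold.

parity

m₁+m₂+m₃ = 1 + 0 − 1 = 0  ✓
triangle: |1−1|=0 ≤ l₃=1 ≤ 1+1=2  ✓
parity: l₁+l₂+l₃ = 3 is odd  ✗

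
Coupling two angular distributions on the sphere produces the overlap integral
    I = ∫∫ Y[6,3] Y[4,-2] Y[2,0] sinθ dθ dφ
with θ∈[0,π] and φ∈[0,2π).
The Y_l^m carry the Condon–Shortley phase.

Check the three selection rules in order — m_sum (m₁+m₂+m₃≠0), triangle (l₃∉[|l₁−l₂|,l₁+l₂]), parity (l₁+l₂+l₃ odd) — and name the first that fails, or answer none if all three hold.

Σmᵢ = 1  ✗
l₃∈[|l₁−l₂|,l₁+l₂]=[2,10], have l₃=2
Σlᵢ = 12 ⇒ even

m_sum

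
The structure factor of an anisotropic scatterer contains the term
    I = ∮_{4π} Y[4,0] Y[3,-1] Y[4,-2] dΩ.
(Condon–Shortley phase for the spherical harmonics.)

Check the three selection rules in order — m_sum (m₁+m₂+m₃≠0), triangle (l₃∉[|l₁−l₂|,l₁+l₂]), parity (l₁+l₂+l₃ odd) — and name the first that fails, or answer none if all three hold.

m_sum

azimuthal sum: 0 − 1 − 2 = -3  ✗
1 ≤ 4 ≤ 7 (triangle on l)
L = 4 + 3 + 4 = 11 (odd)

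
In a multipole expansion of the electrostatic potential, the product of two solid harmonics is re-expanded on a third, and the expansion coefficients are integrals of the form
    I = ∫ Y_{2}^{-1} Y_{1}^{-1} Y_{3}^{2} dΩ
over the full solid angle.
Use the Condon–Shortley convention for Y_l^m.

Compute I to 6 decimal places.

0.261169

Checks pass: Σm=0; 6 even; l₃=3∈[1,3].
(2·2+1)(2·1+1)(2·3+1) = 105
Δ: 0! 4! 2! / 7! → 1/105
sum: t=0:+1/4 = 1/4
3j²(2 1 3; 0 0 0) = Δ·Π!·Σ² = 3/35  (sign -1)
sum: t=0:+1/12 = 1/12
3j²(2 1 3; -1 -1 2) = Δ·Π!·Σ² = 2/21  (sign -1)
combine: 4πI² = 105·3/35·2/21 = 6/7
take √, sign +1: I = 0.26116903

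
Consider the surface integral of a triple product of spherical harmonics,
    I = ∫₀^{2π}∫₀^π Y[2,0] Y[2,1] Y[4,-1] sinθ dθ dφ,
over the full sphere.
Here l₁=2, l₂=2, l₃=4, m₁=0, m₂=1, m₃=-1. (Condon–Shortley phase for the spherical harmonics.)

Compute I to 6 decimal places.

Rules hold: Σm=0, L=8 even, 0≤4≤4.
N = 5·5·9 = 225
Δ = 0!·4!·4!/9! = 1/630
Racah Σ t=0..0: t=0:+1/16 = 1/16
⇒ 3j(2 2 4; 0 0 0)² = 2/35, sgn +1
Racah Σ t=0..0: t=0:+1/24 = 1/24
⇒ 3j(2 2 4; 0 1 -1)² = 1/21, sgn -1
4πI² = N·(3j₀)²·(3jₘ)² = 30/49
I = -1·√(0.612245/4π) = -0.22072812

-0.220728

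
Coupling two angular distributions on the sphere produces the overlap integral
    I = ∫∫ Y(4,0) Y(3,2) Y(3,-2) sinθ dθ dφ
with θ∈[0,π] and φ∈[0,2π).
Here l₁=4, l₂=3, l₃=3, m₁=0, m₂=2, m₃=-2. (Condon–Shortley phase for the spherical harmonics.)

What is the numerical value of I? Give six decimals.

Checks pass: Σm=0; 10 even; l₃=3∈[1,7].
(2·4+1)(2·3+1)(2·3+1) = 441
Δ: 4! 4! 2! / 11! → 1/34650
sum: t=1:−1/72 t=2:+1/16 t=3:−1/72 = 5/144
3j²(4 3 3; 0 0 0) = Δ·Π!·Σ² = 2/77  (sign -1)
sum: t=3:−1/72 t=4:+1/576 = -7/576
3j²(4 3 3; 0 2 -2) = Δ·Π!·Σ² = 7/198  (sign +1)
combine: 4πI² = 441·2/77·7/198 = 49/121
take √, sign -1: I = -0.17951487

-0.179515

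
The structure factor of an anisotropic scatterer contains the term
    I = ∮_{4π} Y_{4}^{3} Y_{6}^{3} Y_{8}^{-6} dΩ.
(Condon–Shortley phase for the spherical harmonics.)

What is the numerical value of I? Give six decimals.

0.068401

Rules hold: Σm=0, L=18 even, 2≤8≤10.
N = 9·13·17 = 1989
Δ = 2!·6!·10!/19! = 1/23279256
Racah Σ t=0..2: t=0:+1/1658880 t=1:−1/518400 t=2:+1/1658880 = -1/1382400
⇒ 3j(4 6 8; 0 0 0)² = 504/46189, sgn -1
Racah Σ t=0..1: t=0:+1/87091200 t=1:−1/58060800 = -1/174182400
⇒ 3j(4 6 8; 3 3 -6)² = 7/2584, sgn -1
4πI² = N·(3j₀)²·(3jₘ)² = 3969/67507
I = +1·√(0.0587939/4π) = 0.06840081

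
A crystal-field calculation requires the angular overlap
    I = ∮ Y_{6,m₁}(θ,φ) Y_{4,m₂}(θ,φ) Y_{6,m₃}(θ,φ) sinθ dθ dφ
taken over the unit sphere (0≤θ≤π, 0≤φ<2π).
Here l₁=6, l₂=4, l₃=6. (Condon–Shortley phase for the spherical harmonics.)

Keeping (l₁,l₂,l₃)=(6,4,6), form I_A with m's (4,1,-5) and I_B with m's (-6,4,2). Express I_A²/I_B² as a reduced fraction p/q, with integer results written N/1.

5/7

Same 6,4,6: normalisation and zero-m 3j drop out of the ratio.
A: Δ: 4! 8! 4! / 17! → 1/15315300; sum: t=1:−1/725760 t=2:+1/967680 = -1/2903040; 3j²(6 4 6; 4 1 -5) = Δ·Π!·Σ² = 5/3094  (sign +1)
B: Δ: 4! 8! 4! / 17! → 1/15315300; sum: t=4:+1/23224320 = 1/23224320; 3j²(6 4 6; -6 4 2) = Δ·Π!·Σ² = 1/442  (sign +1)
I_A²/I_B² = (5/3094)/(1/442) = 5/7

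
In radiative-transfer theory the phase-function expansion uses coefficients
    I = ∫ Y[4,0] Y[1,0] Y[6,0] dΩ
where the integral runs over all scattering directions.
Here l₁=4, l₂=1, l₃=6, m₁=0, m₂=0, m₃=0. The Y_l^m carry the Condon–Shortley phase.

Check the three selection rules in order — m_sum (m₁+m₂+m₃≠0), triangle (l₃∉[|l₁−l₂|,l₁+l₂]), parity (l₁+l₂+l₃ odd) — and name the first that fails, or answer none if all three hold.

m₁+m₂+m₃ = 0 + 0 + 0 = 0  ✓
triangle: |4−1|=3 ≤ l₃=6 ≤ 4+1=5  ✗
parity: l₁+l₂+l₃ = 11 is odd

triangle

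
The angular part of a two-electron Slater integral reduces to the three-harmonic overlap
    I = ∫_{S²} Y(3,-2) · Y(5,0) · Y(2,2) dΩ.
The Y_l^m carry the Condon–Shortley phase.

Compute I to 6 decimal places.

0.053579

Checks pass: Σm=0; 10 even; l₃=2∈[2,8].
(2·3+1)(2·5+1)(2·2+1) = 385
Δ: 6! 0! 4! / 11! → 1/2310
sum: t=3:−1/144 = -1/144
3j²(3 5 2; 0 0 0) = Δ·Π!·Σ² = 10/231  (sign -1)
sum: t=5:−1/2880 = -1/2880
3j²(3 5 2; -2 0 2) = Δ·Π!·Σ² = 1/462  (sign -1)
combine: 4πI² = 385·10/231·1/462 = 25/693
take √, sign +1: I = 0.05357948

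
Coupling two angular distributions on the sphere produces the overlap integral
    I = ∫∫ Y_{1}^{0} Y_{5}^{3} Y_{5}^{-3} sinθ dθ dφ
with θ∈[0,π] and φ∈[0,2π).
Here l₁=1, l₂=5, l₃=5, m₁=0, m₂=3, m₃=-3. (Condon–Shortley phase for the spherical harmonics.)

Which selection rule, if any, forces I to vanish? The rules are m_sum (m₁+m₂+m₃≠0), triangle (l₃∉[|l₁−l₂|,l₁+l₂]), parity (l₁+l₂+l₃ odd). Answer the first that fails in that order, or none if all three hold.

m₁+m₂+m₃ = 0 + 3 − 3 = 0  ✓
triangle: |1−5|=4 ≤ l₃=5 ≤ 1+5=6  ✓
parity: l₁+l₂+l₃ = 11 is odd  ✗

parity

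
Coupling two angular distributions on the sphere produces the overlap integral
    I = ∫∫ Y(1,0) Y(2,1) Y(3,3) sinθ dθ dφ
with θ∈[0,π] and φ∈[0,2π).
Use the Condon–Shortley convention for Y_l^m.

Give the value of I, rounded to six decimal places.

0.000000

0 + 1 + 3 = 4 ≠ 0: azimuthal integral kills it; I = 0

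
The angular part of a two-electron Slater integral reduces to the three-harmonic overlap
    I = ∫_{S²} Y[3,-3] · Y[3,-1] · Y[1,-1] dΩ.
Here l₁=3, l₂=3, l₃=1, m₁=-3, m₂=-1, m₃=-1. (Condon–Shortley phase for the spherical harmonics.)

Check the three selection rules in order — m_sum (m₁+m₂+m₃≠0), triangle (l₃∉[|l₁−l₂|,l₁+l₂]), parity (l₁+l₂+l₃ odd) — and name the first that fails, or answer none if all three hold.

m_sum

azimuthal sum: -3 − 1 − 1 = -5  ✗
0 ≤ 1 ≤ 6 (triangle on l)
L = 3 + 3 + 1 = 7 (odd)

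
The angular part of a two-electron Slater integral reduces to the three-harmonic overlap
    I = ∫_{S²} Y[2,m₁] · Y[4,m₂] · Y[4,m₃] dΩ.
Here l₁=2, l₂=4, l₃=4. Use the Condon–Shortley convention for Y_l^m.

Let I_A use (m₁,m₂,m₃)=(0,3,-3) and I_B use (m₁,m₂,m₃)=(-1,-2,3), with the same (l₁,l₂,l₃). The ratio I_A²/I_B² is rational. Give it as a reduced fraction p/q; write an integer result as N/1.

Shared (l₁,l₂,l₃)=(2,4,4): N and (l;000)² cancel in I_A²/I_B².
A: Δ = 2!·2!·6!/11! = 1/13860; Racah Σ t=1..2: t=1:−1/720 t=2:+1/480 = 1/1440; ⇒ 3j(2 4 4; 0 3 -3)² = 7/1980, sgn -1
B: Δ = 2!·2!·6!/11! = 1/13860; Racah Σ t=1..2: t=1:−1/240 t=2:+1/1440 = -1/288; ⇒ 3j(2 4 4; -1 -2 3)² = 5/132, sgn +1
I_A²/I_B² = (7/1980)/(5/132) = 7/75

7/75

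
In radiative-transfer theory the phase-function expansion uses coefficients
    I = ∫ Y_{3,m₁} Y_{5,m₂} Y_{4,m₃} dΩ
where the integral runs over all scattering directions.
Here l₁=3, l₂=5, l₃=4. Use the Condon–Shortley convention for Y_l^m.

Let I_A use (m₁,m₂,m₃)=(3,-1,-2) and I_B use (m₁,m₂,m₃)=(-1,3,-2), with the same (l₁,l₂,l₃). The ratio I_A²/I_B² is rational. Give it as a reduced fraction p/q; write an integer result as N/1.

l's match ⇒ only the (l;m) 3-j factors differ between A and B.
A: triangle coeff Δ(3,5,4) = 1/180180; Σ_t [0,0]: t=0:+1/2304 = 1/2304; (3j)²=75/4004 [(3 5 4; 3 -1 -2)], sign=+1
B: triangle coeff Δ(3,5,4) = 1/180180; Σ_t [2,4]: t=2:+1/5760 t=3:−1/720 t=4:+1/2304 = -1/1280; (3j)²=27/1430 [(3 5 4; -1 3 -2)], sign=-1
I_A²/I_B² = (75/4004)/(27/1430) = 125/126

125/126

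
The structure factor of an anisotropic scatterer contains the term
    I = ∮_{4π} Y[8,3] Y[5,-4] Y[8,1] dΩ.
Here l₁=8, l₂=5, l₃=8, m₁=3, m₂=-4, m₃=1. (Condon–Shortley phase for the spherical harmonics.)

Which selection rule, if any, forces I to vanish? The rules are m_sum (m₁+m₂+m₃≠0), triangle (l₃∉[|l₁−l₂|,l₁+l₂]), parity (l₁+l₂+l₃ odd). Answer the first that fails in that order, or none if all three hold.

parity

azimuthal sum: 3 − 4 + 1 = 0  ✓
3 ≤ 8 ≤ 13 (triangle on l)  ✓
L = 8 + 5 + 8 = 21 (odd)  ✗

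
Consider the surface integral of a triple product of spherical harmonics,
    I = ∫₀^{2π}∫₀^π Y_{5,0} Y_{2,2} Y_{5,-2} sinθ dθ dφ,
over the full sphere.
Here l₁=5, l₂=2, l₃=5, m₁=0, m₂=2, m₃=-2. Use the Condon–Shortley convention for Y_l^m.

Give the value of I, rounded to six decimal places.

-0.191372

m-sum 0 ✓  L=12 even ✓  3≤5≤7 ✓
Π(2lᵢ+1) = 11×5×11 = 605
triangle coeff Δ(5,2,5) = 1/38610
Σ_t [0,2]: t=0:+1/2880 t=1:−1/576 t=2:+1/2880 = -1/960
(3j)²=10/429 [(5 2 5; 0 0 0)], sign=+1
Σ_t [2,2]: t=2:+1/2880 = 1/2880
(3j)²=14/429 [(5 2 5; 0 2 -2)], sign=-1
⇒ 4πI² = 700/1521
I = (-1)√(700/1521/(4π)) = -0.19137248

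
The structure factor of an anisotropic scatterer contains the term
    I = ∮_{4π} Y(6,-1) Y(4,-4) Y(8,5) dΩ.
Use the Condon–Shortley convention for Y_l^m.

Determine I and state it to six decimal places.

m-sum 0 ✓  L=18 even ✓  2≤8≤10 ✓
Π(2lᵢ+1) = 13×9×17 = 1989
triangle coeff Δ(6,4,8) = 1/23279256
Σ_t [0,2]: t=0:+1/1658880 t=1:−1/518400 t=2:+1/1658880 = -1/1382400
(3j)²=504/46189 [(6 4 8; 0 0 0)], sign=-1
Σ_t [0,0]: t=0:+1/43545600 = 1/43545600
(3j)²=20/969 [(6 4 8; -1 -4 5)], sign=-1
⇒ 4πI² = 30240/67507
I = (+1)√(30240/67507/(4π)) = 0.18880416

0.188804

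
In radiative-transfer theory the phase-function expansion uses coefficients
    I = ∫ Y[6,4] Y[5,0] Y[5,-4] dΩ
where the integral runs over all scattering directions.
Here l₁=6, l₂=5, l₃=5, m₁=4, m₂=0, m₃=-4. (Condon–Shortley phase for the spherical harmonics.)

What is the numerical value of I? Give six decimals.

m-sum 0 ✓  L=16 even ✓  1≤5≤11 ✓
Π(2lᵢ+1) = 13×11×11 = 1573
triangle coeff Δ(6,5,5) = 1/28588560
Σ_t [1,5]: t=1:−1/345600 t=2:+1/13824 t=3:−1/5184 t=4:+1/13824 t=5:−1/345600 = -7/129600
(3j)²=80/7293 [(6 5 5; 0 0 0)], sign=+1
Σ_t [1,2]: t=1:−1/345600 t=2:+1/207360 = 1/518400
(3j)²=12/2431 [(6 5 5; 4 0 -4)], sign=-1
⇒ 4πI² = 320/3757
I = (-1)√(320/3757/(4π)) = -0.08232836

-0.082328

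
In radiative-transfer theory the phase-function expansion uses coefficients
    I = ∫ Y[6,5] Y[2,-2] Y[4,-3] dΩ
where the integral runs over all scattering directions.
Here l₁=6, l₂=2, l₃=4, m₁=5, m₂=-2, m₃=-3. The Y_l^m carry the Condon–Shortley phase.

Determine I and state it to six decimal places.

-0.288917

Checks pass: Σm=0; 12 even; l₃=4∈[4,8].
(2·6+1)(2·2+1)(2·4+1) = 585
Δ: 4! 8! 0! / 13! → 1/6435
sum: t=2:+1/2304 = 1/2304
3j²(6 2 4; 0 0 0) = Δ·Π!·Σ² = 5/143  (sign +1)
sum: t=0:+1/120960 = 1/120960
3j²(6 2 4; 5 -2 -3) = Δ·Π!·Σ² = 2/39  (sign -1)
combine: 4πI² = 585·5/143·2/39 = 150/143
take √, sign -1: I = -0.28891672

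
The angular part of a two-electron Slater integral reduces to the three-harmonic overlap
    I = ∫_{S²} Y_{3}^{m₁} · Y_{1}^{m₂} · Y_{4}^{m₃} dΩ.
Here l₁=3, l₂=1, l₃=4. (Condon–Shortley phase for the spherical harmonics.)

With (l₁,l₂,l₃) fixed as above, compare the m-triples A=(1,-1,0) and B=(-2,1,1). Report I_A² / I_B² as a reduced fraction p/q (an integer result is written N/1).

Shared (l₁,l₂,l₃)=(3,1,4): N and (l;000)² cancel in I_A²/I_B².
A: Δ = 0!·6!·2!/9! = 1/252; Racah Σ t=0..0: t=0:+1/96 = 1/96; ⇒ 3j(3 1 4; 1 -1 0)² = 1/42, sgn +1
B: Δ = 0!·6!·2!/9! = 1/252; Racah Σ t=0..0: t=0:+1/240 = 1/240; ⇒ 3j(3 1 4; -2 1 1)² = 1/84, sgn -1
I_A²/I_B² = (1/42)/(1/84) = 2/1

2/1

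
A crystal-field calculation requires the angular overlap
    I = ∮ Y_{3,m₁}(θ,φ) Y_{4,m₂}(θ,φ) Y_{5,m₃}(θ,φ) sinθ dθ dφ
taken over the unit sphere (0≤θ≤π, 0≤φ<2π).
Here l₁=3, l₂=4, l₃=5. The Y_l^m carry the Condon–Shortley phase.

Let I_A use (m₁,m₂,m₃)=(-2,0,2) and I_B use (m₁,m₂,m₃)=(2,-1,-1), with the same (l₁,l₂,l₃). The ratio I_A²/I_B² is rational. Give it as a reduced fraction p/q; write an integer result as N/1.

Shared (l₁,l₂,l₃)=(3,4,5): N and (l;000)² cancel in I_A²/I_B².
A: Δ = 2!·4!·6!/13! = 1/180180; Racah Σ t=1..2: t=1:−1/864 t=2:+1/576 = 1/1728; ⇒ 3j(3 4 5; -2 0 2)² = 5/1287, sgn -1
B: Δ = 2!·4!·6!/13! = 1/180180; Racah Σ t=0..1: t=0:+1/432 t=1:−1/1152 = 5/3456; ⇒ 3j(3 4 5; 2 -1 -1)² = 625/36036, sgn +1
I_A²/I_B² = (5/1287)/(625/36036) = 28/125

28/125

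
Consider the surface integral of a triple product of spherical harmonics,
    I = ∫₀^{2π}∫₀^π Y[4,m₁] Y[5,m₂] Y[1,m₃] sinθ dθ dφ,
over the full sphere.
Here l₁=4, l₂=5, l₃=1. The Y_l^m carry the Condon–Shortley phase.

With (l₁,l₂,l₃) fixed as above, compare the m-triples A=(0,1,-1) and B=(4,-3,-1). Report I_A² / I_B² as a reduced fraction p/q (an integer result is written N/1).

l's match ⇒ only the (l;m) 3-j factors differ between A and B.
A: triangle coeff Δ(4,5,1) = 1/495; Σ_t [4,4]: t=4:+1/1152 = 1/1152; (3j)²=1/33 [(4 5 1; 0 1 -1)], sign=+1
B: triangle coeff Δ(4,5,1) = 1/495; Σ_t [0,0]: t=0:+1/80640 = 1/80640; (3j)²=1/495 [(4 5 1; 4 -3 -1)], sign=+1
I_A²/I_B² = (1/33)/(1/495) = 15/1

15/1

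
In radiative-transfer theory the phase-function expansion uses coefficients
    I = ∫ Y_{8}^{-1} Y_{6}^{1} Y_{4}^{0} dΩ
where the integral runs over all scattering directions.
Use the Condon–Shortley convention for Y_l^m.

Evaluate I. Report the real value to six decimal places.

-0.117331

Rules hold: Σm=0, L=18 even, 2≤4≤14.
N = 17·13·9 = 1989
Δ = 10!·6!·2!/19! = 1/23279256
Racah Σ t=4..6: t=4:+1/1658880 t=5:−1/518400 t=6:+1/1658880 = -1/1382400
⇒ 3j(8 6 4; 0 0 0)² = 504/46189, sgn -1
Racah Σ t=5..7: t=5:−1/1382400 t=6:+1/622080 t=7:−1/2903040 = 47/87091200
⇒ 3j(8 6 4; -1 1 0)² = 2209/277134, sgn +1
4πI² = N·(3j₀)²·(3jₘ)² = 1670004/9653501
I = -1·√(0.172995/4π) = -0.11733063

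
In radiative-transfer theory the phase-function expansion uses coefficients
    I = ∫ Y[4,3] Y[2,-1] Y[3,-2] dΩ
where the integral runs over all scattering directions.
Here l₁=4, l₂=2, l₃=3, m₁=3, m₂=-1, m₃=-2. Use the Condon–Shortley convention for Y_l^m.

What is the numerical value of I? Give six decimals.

0.000000

Σlᵢ=9 odd — θ-integrand is odd under cosθ→−cosθ; I=0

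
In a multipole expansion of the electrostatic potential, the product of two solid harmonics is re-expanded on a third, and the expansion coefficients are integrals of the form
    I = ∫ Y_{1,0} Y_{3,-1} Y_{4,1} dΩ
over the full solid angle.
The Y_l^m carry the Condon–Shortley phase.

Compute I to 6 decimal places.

Rules hold: Σm=0, L=8 even, 2≤4≤4.
N = 3·7·9 = 189
Δ = 0!·2!·6!/9! = 1/252
Racah Σ t=0..0: t=0:+1/36 = 1/36
⇒ 3j(1 3 4; 0 0 0)² = 4/63, sgn +1
Racah Σ t=0..0: t=0:+1/48 = 1/48
⇒ 3j(1 3 4; 0 -1 1)² = 5/84, sgn -1
4πI² = N·(3j₀)²·(3jₘ)² = 5/7
I = -1·√(0.714286/4π) = -0.23841361

-0.238414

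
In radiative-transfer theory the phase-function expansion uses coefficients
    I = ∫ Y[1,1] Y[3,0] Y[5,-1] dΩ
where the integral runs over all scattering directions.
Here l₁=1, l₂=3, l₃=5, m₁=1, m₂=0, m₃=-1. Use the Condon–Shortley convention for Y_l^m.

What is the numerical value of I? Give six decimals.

|1−3|≤5≤1+3 violated ⇒ I = 0

0.000000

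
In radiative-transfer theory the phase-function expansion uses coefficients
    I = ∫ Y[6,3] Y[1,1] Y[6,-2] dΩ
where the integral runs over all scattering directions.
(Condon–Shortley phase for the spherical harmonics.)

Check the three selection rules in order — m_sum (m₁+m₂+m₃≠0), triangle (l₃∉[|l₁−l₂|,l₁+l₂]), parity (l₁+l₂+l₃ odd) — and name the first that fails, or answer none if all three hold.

azimuthal sum: 3 + 1 − 2 = 2  ✗
5 ≤ 6 ≤ 7 (triangle on l)
L = 6 + 1 + 6 = 13 (odd)

m_sum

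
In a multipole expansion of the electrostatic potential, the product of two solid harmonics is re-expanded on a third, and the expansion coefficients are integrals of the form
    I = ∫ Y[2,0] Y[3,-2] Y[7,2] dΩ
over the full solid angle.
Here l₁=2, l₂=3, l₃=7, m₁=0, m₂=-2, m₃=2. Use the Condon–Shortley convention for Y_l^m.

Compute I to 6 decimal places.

triangle: need 1≤l₃≤5, have 7; I=0

0.000000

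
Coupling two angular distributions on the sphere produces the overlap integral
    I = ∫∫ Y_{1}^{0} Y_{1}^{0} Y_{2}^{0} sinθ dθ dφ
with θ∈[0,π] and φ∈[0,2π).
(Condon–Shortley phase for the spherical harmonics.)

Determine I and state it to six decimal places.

Rules hold: Σm=0, L=4 even, 0≤2≤2.
N = 3·3·5 = 45
Δ = 0!·2!·2!/5! = 1/30
Racah Σ t=0..0: t=0:+1/1 = 1/1
⇒ 3j(1 1 2; 0 0 0)² = 2/15, sgn +1
(m-triple is (0,0,0) — same symbol as above.)
4πI² = N·(3j₀)²·(3jₘ)² = 4/5
I = +1·√(0.8/4π) = 0.25231325

0.252313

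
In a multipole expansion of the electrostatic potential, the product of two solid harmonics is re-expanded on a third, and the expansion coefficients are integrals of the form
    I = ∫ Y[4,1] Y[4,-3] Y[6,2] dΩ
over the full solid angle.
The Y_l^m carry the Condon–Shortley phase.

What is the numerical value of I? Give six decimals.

-0.165283

Rules hold: Σm=0, L=14 even, 0≤6≤8.
N = 9·9·13 = 1053
Δ = 2!·6!·6!/15! = 1/1261260
Racah Σ t=0..2: t=0:+1/4608 t=1:−1/1296 t=2:+1/4608 = -7/20736
⇒ 3j(4 4 6; 0 0 0)² = 20/1287, sgn -1
Racah Σ t=0..1: t=0:+1/8640 t=1:−1/34560 = 1/11520
⇒ 3j(4 4 6; 1 -3 2)² = 3/143, sgn +1
4πI² = N·(3j₀)²·(3jₘ)² = 540/1573
I = -1·√(0.343293/4π) = -0.16528277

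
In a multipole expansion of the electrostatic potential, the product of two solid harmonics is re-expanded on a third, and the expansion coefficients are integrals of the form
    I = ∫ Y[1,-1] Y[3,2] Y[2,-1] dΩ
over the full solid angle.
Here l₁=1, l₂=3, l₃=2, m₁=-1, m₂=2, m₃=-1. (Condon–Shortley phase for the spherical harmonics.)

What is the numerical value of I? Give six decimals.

0.261169

Rules hold: Σm=0, L=6 even, 2≤2≤4.
N = 3·7·5 = 105
Δ = 2!·0!·4!/7! = 1/105
Racah Σ t=1..1: t=1:−1/4 = -1/4
⇒ 3j(1 3 2; 0 0 0)² = 3/35, sgn -1
Racah Σ t=2..2: t=2:+1/12 = 1/12
⇒ 3j(1 3 2; -1 2 -1)² = 2/21, sgn -1
4πI² = N·(3j₀)²·(3jₘ)² = 6/7
I = +1·√(0.857143/4π) = 0.26116903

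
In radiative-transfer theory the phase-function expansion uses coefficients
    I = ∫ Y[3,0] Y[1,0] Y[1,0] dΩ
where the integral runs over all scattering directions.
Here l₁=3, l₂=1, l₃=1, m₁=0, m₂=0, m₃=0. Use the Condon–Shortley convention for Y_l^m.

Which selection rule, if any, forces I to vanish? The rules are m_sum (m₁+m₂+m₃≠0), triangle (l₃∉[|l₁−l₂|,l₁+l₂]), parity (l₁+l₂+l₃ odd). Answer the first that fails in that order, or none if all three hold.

triangle

Σmᵢ = 0  ✓
l₃∈[|l₁−l₂|,l₁+l₂]=[2,4], have l₃=1  ✗
Σlᵢ = 5 ⇒ odd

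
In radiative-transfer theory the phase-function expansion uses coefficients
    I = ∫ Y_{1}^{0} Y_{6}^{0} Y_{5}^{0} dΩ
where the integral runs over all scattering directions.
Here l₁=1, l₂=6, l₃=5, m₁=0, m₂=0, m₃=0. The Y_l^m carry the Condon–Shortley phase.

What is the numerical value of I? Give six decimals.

0.245154

m-sum 0 ✓  L=12 even ✓  5≤5≤7 ✓
Π(2lᵢ+1) = 3×13×11 = 429
triangle coeff Δ(1,6,5) = 1/858
Σ_t [1,1]: t=1:−1/14400 = -1/14400
(3j)²=6/143 [(1 6 5; 0 0 0)], sign=+1
(m-triple is (0,0,0) — same symbol as above.)
⇒ 4πI² = 108/143
I = (+1)√(108/143/(4π)) = 0.24515397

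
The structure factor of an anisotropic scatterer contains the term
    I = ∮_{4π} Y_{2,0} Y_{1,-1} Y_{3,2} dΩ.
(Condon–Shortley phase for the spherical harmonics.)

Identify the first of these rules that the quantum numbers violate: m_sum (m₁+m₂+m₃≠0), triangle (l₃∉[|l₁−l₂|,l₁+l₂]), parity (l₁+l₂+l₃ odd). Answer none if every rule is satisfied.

Σmᵢ = 1  ✗
l₃∈[|l₁−l₂|,l₁+l₂]=[1,3], have l₃=3
Σlᵢ = 6 ⇒ even

m_sum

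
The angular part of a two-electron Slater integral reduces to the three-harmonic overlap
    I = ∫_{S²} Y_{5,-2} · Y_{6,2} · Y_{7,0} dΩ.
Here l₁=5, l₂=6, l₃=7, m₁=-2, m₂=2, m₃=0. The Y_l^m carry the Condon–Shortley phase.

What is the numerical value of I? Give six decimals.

-0.114807

Rules hold: Σm=0, L=18 even, 1≤7≤11.
N = 11·13·15 = 2145
Δ = 4!·6!·8!/19! = 1/174594420
Racah Σ t=0..4: t=0:+1/4147200 t=1:−1/207360 t=2:+1/82944 t=3:−1/207360 t=4:+1/4147200 = 1/345600
⇒ 3j(5 6 7; 0 0 0)² = 420/46189, sgn -1
Racah Σ t=1..4: t=1:−1/21772800 t=2:+1/691200 t=3:−1/207360 t=4:+1/497664 = -41/29030400
⇒ 3j(5 6 7; -2 2 0)² = 11767/1385670, sgn +1
4πI² = N·(3j₀)²·(3jₘ)² = 2471070/14919047
I = -1·√(0.165632/4π) = -0.11480665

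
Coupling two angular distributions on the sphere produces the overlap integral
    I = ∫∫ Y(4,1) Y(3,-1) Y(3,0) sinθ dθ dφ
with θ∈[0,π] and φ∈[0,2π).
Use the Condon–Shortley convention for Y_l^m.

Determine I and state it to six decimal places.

Checks pass: Σm=0; 10 even; l₃=3∈[1,7].
(2·4+1)(2·3+1)(2·3+1) = 441
Δ: 4! 4! 2! / 11! → 1/34650
sum: t=1:−1/72 t=2:+1/16 t=3:−1/72 = 5/144
3j²(4 3 3; 0 0 0) = Δ·Π!·Σ² = 2/77  (sign -1)
sum: t=0:+1/288 t=1:−1/24 t=2:+1/48 = -5/288
3j²(4 3 3; 1 -1 0) = Δ·Π!·Σ² = 5/462  (sign +1)
combine: 4πI² = 441·2/77·5/462 = 15/121
take √, sign -1: I = -0.09932258

-0.099323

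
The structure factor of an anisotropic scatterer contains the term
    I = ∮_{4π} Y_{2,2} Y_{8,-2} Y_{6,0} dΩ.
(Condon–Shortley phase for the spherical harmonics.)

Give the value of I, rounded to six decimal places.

m-sum 0 ✓  L=16 even ✓  6≤6≤10 ✓
Π(2lᵢ+1) = 5×17×13 = 1105
triangle coeff Δ(2,8,6) = 1/30940
Σ_t [2,2]: t=2:+1/2073600 = 1/2073600
(3j)²=28/1105 [(2 8 6; 0 0 0)], sign=+1
Σ_t [0,0]: t=0:+1/12441600 = 1/12441600
(3j)²=3/442 [(2 8 6; 2 -2 0)], sign=+1
⇒ 4πI² = 42/221
I = (+1)√(42/221/(4π)) = 0.12297691

0.122977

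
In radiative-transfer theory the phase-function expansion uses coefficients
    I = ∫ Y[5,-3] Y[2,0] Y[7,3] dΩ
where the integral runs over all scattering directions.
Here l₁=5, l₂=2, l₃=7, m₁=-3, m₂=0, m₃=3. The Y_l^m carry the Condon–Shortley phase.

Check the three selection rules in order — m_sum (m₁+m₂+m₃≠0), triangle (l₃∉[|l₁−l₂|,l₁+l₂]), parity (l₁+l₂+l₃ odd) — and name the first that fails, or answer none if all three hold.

m₁+m₂+m₃ = -3 + 0 + 3 = 0  ✓
triangle: |5−2|=3 ≤ l₃=7 ≤ 5+2=7  ✓
parity: l₁+l₂+l₃ = 14 is even  ✓

none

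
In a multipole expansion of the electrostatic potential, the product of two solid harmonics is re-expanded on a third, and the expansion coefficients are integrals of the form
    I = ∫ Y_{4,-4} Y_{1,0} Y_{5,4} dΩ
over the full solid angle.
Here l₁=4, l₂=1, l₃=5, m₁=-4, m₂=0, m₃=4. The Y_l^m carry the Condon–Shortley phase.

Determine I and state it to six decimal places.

0.147319

Checks pass: Σm=0; 10 even; l₃=5∈[3,5].
(2·4+1)(2·1+1)(2·5+1) = 297
Δ: 0! 8! 2! / 11! → 1/495
sum: t=0:+1/576 = 1/576
3j²(4 1 5; 0 0 0) = Δ·Π!·Σ² = 5/99  (sign -1)
sum: t=0:+1/40320 = 1/40320
3j²(4 1 5; -4 0 4) = Δ·Π!·Σ² = 1/55  (sign -1)
combine: 4πI² = 297·5/99·1/55 = 3/11
take √, sign +1: I = 0.14731920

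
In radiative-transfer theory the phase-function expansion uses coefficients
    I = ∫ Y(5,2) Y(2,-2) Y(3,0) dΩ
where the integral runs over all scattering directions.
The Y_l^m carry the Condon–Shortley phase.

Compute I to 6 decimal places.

0.141758

Checks pass: Σm=0; 10 even; l₃=3∈[3,7].
(2·5+1)(2·2+1)(2·3+1) = 385
Δ: 4! 6! 0! / 11! → 1/2310
sum: t=2:+1/144 = 1/144
3j²(5 2 3; 0 0 0) = Δ·Π!·Σ² = 10/231  (sign -1)
sum: t=0:+1/864 = 1/864
3j²(5 2 3; 2 -2 0) = Δ·Π!·Σ² = 1/66  (sign -1)
combine: 4πI² = 385·10/231·1/66 = 25/99
take √, sign +1: I = 0.14175797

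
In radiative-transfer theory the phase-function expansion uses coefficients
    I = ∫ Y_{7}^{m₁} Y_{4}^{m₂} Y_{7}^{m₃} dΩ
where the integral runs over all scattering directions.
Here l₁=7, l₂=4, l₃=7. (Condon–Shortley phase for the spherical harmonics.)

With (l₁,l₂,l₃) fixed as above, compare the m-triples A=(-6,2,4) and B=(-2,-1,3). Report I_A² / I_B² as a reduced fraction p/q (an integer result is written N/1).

l's match ⇒ only the (l;m) 3-j factors differ between A and B.
A: triangle coeff Δ(7,4,7) = 1/58198140; Σ_t [3,4]: t=3:−1/130636800 t=4:+1/34836480 = 11/522547200; (3j)²=1331/81396 [(7 4 7; -6 2 4)], sign=-1
B: triangle coeff Δ(7,4,7) = 1/58198140; Σ_t [0,3]: t=0:+1/52254720 t=1:−1/1935360 t=2:+1/725760 t=3:−1/2488320 = 5/10450944; (3j)²=31250/2909907 [(7 4 7; -2 -1 3)], sign=+1
I_A²/I_B² = (1331/81396)/(31250/2909907) = 190333/125000

190333/125000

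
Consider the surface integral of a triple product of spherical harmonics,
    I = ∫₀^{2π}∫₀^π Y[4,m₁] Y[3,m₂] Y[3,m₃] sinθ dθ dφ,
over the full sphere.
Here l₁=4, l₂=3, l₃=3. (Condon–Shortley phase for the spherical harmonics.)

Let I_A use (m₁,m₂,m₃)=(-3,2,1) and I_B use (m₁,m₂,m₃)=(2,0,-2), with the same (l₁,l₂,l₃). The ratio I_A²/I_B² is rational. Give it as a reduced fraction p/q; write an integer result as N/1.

14/3

Same 4,3,3: normalisation and zero-m 3j drop out of the ratio.
A: Δ: 4! 4! 2! / 11! → 1/34650; sum: t=3:−1/288 t=4:+1/144 = 1/288; 3j²(4 3 3; -3 2 1) = Δ·Π!·Σ² = 1/99  (sign +1)
B: Δ: 4! 4! 2! / 11! → 1/34650; sum: t=1:−1/72 t=2:+1/96 = -1/288; 3j²(4 3 3; 2 0 -2) = Δ·Π!·Σ² = 1/462  (sign +1)
I_A²/I_B² = (1/99)/(1/462) = 14/3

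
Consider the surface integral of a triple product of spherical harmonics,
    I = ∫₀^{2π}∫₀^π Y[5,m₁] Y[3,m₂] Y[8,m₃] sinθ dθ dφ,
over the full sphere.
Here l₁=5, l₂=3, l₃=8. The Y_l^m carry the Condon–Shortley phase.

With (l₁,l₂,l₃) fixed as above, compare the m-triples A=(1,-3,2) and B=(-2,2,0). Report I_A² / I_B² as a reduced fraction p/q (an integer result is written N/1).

15/32

l's match ⇒ only the (l;m) 3-j factors differ between A and B.
A: triangle coeff Δ(5,3,8) = 1/136136; Σ_t [0,0]: t=0:+1/12441600 = 1/12441600; (3j)²=15/9724 [(5 3 8; 1 -3 2)], sign=+1
B: triangle coeff Δ(5,3,8) = 1/136136; Σ_t [0,0]: t=0:+1/3628800 = 1/3628800; (3j)²=8/2431 [(5 3 8; -2 2 0)], sign=+1
I_A²/I_B² = (15/9724)/(8/2431) = 15/32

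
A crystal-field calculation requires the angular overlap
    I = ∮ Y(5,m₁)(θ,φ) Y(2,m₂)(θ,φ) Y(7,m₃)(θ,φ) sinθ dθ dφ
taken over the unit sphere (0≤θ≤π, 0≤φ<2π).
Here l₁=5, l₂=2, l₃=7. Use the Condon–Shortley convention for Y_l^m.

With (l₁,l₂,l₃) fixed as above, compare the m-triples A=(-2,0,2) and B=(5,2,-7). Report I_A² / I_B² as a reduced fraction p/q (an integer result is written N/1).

360/1001

l's match ⇒ only the (l;m) 3-j factors differ between A and B.
A: triangle coeff Δ(5,2,7) = 1/15015; Σ_t [0,0]: t=0:+1/120960 = 1/120960; (3j)²=24/1001 [(5 2 7; -2 0 2)], sign=-1
B: triangle coeff Δ(5,2,7) = 1/15015; Σ_t [0,0]: t=0:+1/87091200 = 1/87091200; (3j)²=1/15 [(5 2 7; 5 2 -7)], sign=+1
I_A²/I_B² = (24/1001)/(1/15) = 360/1001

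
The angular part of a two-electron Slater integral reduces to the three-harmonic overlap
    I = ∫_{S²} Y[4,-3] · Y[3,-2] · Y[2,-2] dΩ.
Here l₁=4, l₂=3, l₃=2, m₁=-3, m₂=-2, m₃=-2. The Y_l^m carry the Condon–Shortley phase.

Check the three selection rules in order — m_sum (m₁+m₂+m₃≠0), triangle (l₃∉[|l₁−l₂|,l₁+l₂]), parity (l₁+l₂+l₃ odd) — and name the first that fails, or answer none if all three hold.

m_sum

azimuthal sum: -3 − 2 − 2 = -7  ✗
1 ≤ 2 ≤ 7 (triangle on l)
L = 4 + 3 + 2 = 9 (odd)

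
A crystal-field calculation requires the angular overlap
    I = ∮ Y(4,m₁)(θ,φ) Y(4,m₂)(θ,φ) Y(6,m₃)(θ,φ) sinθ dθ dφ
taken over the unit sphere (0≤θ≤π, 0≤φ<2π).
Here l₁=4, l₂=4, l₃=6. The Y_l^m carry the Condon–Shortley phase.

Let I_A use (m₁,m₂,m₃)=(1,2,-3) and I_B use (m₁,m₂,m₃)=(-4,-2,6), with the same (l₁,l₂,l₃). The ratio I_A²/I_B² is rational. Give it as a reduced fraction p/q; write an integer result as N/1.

35/88

Shared (l₁,l₂,l₃)=(4,4,6): N and (l;000)² cancel in I_A²/I_B².
A: Δ = 2!·6!·6!/15! = 1/1261260; Racah Σ t=0..2: t=0:+1/51840 t=1:−1/5760 t=2:+1/11520 = -7/103680; ⇒ 3j(4 4 6; 1 2 -3)² = 7/858, sgn +1
B: Δ = 2!·6!·6!/15! = 1/1261260; Racah Σ t=2..2: t=2:+1/1036800 = 1/1036800; ⇒ 3j(4 4 6; -4 -2 6)² = 4/195, sgn +1
I_A²/I_B² = (7/858)/(4/195) = 35/88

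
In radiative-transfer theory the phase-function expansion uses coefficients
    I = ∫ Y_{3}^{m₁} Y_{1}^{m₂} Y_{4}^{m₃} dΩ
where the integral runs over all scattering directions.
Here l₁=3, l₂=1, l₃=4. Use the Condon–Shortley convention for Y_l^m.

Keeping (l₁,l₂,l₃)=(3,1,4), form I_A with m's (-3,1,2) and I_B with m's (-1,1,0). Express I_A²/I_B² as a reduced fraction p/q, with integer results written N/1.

1/6

l's match ⇒ only the (l;m) 3-j factors differ between A and B.
A: triangle coeff Δ(3,1,4) = 1/252; Σ_t [0,0]: t=0:+1/1440 = 1/1440; (3j)²=1/252 [(3 1 4; -3 1 2)], sign=+1
B: triangle coeff Δ(3,1,4) = 1/252; Σ_t [0,0]: t=0:+1/96 = 1/96; (3j)²=1/42 [(3 1 4; -1 1 0)], sign=+1
I_A²/I_B² = (1/252)/(1/42) = 1/6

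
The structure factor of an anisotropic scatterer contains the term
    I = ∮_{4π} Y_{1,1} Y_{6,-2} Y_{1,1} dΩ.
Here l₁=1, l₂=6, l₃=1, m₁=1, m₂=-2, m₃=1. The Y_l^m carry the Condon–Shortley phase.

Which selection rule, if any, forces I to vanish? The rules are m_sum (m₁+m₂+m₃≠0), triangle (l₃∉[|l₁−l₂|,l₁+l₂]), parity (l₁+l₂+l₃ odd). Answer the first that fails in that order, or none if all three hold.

m₁+m₂+m₃ = 1 − 2 + 1 = 0  ✓
triangle: |1−6|=5 ≤ l₃=1 ≤ 1+6=7  ✗
parity: l₁+l₂+l₃ = 8 is even

triangle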